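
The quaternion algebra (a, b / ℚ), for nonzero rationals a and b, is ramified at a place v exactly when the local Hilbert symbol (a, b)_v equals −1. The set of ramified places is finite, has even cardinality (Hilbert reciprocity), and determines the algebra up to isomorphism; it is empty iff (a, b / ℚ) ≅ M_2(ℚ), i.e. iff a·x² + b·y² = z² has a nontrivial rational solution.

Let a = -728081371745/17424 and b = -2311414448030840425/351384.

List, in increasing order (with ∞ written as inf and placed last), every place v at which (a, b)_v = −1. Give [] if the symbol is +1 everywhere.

[5, inf]

(a, b) ≡ (-177905, -16422) mod (ℚ^×)²; places V = {2, 3, 5, 7, 11, 13, 17, 23, ∞}.
(a,b)_11: α=-2, u≡9; β=-4, v≡1 (mod 11); (9|11)=+1, (1|11)=+1; sign (−1)^0·+1^-4·+1^-2 = +1.
(a,b)_2: α=-4, β=-3; u≡7, v≡5 (mod 8); ε(u)ε(v)=1·0, αω(v)=-4·1, βω(u)=-3·0; sum ≡ 0  ⇒  +1.
(a,b)_17: α=5, u≡14; β=7, v≡7 (mod 17); (14|17)=-1, (7|17)=-1; sign (−1)^0·-1^7·-1^5 = +1.
(a,b)_13: α=1, u≡12; β=4, v≡10 (mod 13); (12|13)=+1, (10|13)=+1; sign (−1)^0·+1^4·+1^1 = +1.
(a,b)_23: α=1, u≡3; β=1, v≡17 (mod 23); (3|23)=+1, (17|23)=-1; sign (−1)^1·+1^1·-1^1 = +1.
(a,b)_5: α=1, u≡4; β=2, v≡2 (mod 5); (4|5)=+1, (2|5)=-1; sign (−1)^0·+1^2·-1^1 = -1.
(a,b)_7: α=3, u≡1; β=3, v≡5 (mod 7); (1|7)=+1, (5|7)=-1; sign (−1)^1·+1^3·-1^3 = +1.
(a,b)_∞: sgn(-177905)=−, sgn(-16422)=−, so -1.
(a,b)_3: α=-2, u≡1; β=-1, v≡1 (mod 3); (1|3)=+1, (1|3)=+1; sign (−1)^0·+1^-1·+1^-2 = +1.
(-177905, -16422 / ℚ) ramifies at {5, ∞}: a division algebra.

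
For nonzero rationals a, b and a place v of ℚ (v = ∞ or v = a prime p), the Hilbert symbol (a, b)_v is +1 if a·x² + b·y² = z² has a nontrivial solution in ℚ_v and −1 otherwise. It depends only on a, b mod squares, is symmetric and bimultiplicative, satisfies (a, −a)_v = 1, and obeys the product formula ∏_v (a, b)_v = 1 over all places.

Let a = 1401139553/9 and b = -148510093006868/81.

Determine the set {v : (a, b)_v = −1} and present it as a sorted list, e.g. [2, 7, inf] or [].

[19, 29]

(a, b) ≡ (7337, -437) mod (ℚ^×)²; places V = {2, 3, 11, 19, 23, 29, ∞}.
(a,b)_29: α=1, u≡19; β=2, v≡18 (mod 29); (19|29)=-1, (18|29)=-1; sign (−1)^0·-1^2·-1^1 = -1.
(a,b)_∞: sgn(7337)=+, sgn(-437)=−, so +1.
(a,b)_19: α=2, u≡18; β=3, v≡8 (mod 19); (18|19)=-1, (8|19)=-1; sign (−1)^0·-1^3·-1^2 = -1.
(a,b)_2: α=0, β=2; u≡1, v≡3 (mod 8); ε(u)ε(v)=0·1, αω(v)=0·1, βω(u)=2·0; sum ≡ 0  ⇒  +1.
(a,b)_11: α=1, u≡7; β=0, v≡3 (mod 11); (7|11)=-1, (3|11)=+1; sign (−1)^0·-1^0·+1^1 = +1.
(a,b)_3: α=-2, u≡2; β=-4, v≡1 (mod 3); (2|3)=-1, (1|3)=+1; sign (−1)^0·-1^-4·+1^-2 = +1.
(a,b)_23: α=3, u≡10; β=5, v≡9 (mod 23); (10|23)=-1, (9|23)=+1; sign (−1)^1·-1^5·+1^3 = +1.
|Ram(7337, -437)| = 2, even; anisotropic at {19, 29}.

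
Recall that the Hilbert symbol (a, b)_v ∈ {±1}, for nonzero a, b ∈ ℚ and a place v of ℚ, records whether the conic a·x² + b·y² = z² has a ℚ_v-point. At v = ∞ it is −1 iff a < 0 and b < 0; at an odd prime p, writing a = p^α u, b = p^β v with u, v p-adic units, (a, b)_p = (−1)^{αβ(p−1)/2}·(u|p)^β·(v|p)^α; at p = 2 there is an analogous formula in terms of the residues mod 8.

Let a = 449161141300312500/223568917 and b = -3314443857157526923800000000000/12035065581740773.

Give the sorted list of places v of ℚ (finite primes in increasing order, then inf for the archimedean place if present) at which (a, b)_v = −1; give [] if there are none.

[13, 19]

(a, b) ≡ (65, -1235) mod (ℚ^×)²; places V = {2, 3, 5, 11, 13, 19, 23, 29, 41, ∞}.
(a,b)_13: α=-3, u≡2; β=-3, v≡3 (mod 13); (2|13)=-1, (3|13)=+1; sign (−1)^0·-1^-3·+1^-3 = -1.
(a,b)_29: α=-2, u≡4; β=-4, v≡19 (mod 29); (4|29)=+1, (19|29)=-1; sign (−1)^0·+1^-4·-1^-2 = +1.
(a,b)_11: α=-2, u≡10; β=-4, v≡7 (mod 11); (10|11)=-1, (7|11)=-1; sign (−1)^0·-1^-4·-1^-2 = +1.
(a,b)_3: α=8, u≡2; β=8, v≡1 (mod 3); (2|3)=-1, (1|3)=+1; sign (−1)^0·-1^8·+1^8 = +1.
(a,b)_2: α=2, β=12; u≡1, v≡5 (mod 8); ε(u)ε(v)=0·0, αω(v)=2·1, βω(u)=12·0; sum ≡ 0  ⇒  +1.
(a,b)_∞: sgn(65)=+, sgn(-1235)=−, so +1.
(a,b)_5: α=7, u≡2; β=11, v≡2 (mod 5); (2|5)=-1, (2|5)=-1; sign (−1)^0·-1^11·-1^7 = +1.
(a,b)_23: α=0, u≡15; β=-2, v≡5 (mod 23); (15|23)=-1, (5|23)=-1; sign (−1)^0·-1^-2·-1^0 = +1.
(a,b)_19: α=4, u≡18; β=7, v≡4 (mod 19); (18|19)=-1, (4|19)=+1; sign (−1)^0·-1^7·+1^4 = -1.
(a,b)_41: α=2, u≡19; β=4, v≡37 (mod 41); (19|41)=-1, (37|41)=+1; sign (−1)^0·-1^4·+1^2 = +1.
(65, -1235 / ℚ) ramifies at {13, 19}: a division algebra.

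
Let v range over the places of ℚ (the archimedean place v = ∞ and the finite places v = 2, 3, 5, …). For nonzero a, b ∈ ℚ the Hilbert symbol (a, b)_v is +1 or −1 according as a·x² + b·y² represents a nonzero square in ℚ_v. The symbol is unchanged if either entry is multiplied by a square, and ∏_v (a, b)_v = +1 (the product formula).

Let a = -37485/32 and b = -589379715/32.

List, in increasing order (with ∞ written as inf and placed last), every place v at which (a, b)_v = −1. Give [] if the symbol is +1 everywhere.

[23, 41, 43, inf]

(a, b) ≡ (-170, -130973270) mod (ℚ^×)²; places V = {2, 3, 5, 7, 17, 19, 23, 41, 43, ∞}.
(a,b)_5: α=1, u≡4; β=1, v≡1 (mod 5); (4|5)=+1, (1|5)=+1; sign (−1)^0·+1^1·+1^1 = +1.
(a,b)_2: α=-5, β=-5; u≡3, v≡5 (mod 8); ε(u)ε(v)=1·0, αω(v)=-5·1, βω(u)=-5·1; sum ≡ 0  ⇒  +1.
(a,b)_7: α=2, u≡3; β=0, v≡5 (mod 7); (3|7)=-1, (5|7)=-1; sign (−1)^0·-1^0·-1^2 = +1.
(a,b)_41: α=0, u≡24; β=1, v≡39 (mod 41); (24|41)=-1, (39|41)=+1; sign (−1)^0·-1^1·+1^0 = -1.
(a,b)_∞: sgn(-170)=−, sgn(-130973270)=−, so -1.
(a,b)_43: α=0, u≡42; β=1, v≡31 (mod 43); (42|43)=-1, (31|43)=+1; sign (−1)^0·-1^1·+1^0 = -1.
(a,b)_23: α=0, u≡21; β=1, v≡17 (mod 23); (21|23)=-1, (17|23)=-1; sign (−1)^0·-1^1·-1^0 = -1.
(a,b)_19: α=0, u≡6; β=1, v≡12 (mod 19); (6|19)=+1, (12|19)=-1; sign (−1)^0·+1^1·-1^0 = +1.
(a,b)_17: α=1, u≡6; β=1, v≡10 (mod 17); (6|17)=-1, (10|17)=-1; sign (−1)^0·-1^1·-1^1 = +1.
(a,b)_3: α=2, u≡1; β=2, v≡1 (mod 3); (1|3)=+1, (1|3)=+1; sign (−1)^0·+1^2·+1^2 = +1.
(-170, -130973270 / ℚ) ramifies at {23, 41, 43, ∞}: a division algebra.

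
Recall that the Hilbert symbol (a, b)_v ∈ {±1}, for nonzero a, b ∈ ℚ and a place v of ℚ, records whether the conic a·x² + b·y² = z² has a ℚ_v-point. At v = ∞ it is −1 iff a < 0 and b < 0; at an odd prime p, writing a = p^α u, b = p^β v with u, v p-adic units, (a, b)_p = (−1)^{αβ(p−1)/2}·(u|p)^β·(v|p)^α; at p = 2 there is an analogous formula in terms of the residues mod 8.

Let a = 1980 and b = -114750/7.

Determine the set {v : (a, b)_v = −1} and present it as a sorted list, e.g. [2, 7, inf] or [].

[2, 7]

Mod squares: a ≡ 55, b ≡ -3570. Check v ∈ {∞, 2, 3, 5, 7, 11, 17}.
v=∞: 55 > 0 and -3570 < 0  ⇒  (a,b)_∞ = +1.
v=11: a=11^1·(≡4), b=11^0·(≡5) mod 11; (4|11)=+1, (5|11)=+1; (−1)^{1·0·5}·(+1)^0·(+1)^1 = +1.
v=3: a=3^2·(≡1), b=3^3·(≡1) mod 3; (1|3)=+1, (1|3)=+1; (−1)^{2·3·1}·(+1)^3·(+1)^2 = +1.
v=7: a=7^0·(≡6), b=7^-1·(≡1) mod 7; (6|7)=-1, (1|7)=+1; (−1)^{0·-1·3}·(-1)^-1·(+1)^0 = -1.
v=2: v_2(a)=2, v_2(b)=1; units ≡ 7, 7 (mod 8); ε·ε+αω+βω = 1·1+2·0+1·0 ≡ 1  ⇒  (a,b)_2 = -1.
v=17: a=17^0·(≡8), b=17^1·(≡12) mod 17; (8|17)=+1, (12|17)=-1; (−1)^{0·1·8}·(+1)^1·(-1)^0 = +1.
v=5: a=5^1·(≡1), b=5^3·(≡1) mod 5; (1|5)=+1, (1|5)=+1; (−1)^{1·3·2}·(+1)^3·(+1)^1 = +1.
|Ram(55, -3570)| = 2, even; anisotropic at {2, 7}.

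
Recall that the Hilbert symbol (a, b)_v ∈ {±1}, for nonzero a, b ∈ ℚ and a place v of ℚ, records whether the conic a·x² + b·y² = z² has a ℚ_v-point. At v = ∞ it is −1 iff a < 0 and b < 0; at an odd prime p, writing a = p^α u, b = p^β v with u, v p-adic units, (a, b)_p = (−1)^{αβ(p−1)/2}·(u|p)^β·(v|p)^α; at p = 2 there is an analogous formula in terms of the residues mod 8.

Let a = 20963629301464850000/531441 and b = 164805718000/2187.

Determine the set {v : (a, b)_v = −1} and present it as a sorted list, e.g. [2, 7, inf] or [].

[3, 17]

(a, b) ≡ (13685, 165) mod (ℚ^×)²; places V = {2, 3, 5, 7, 11, 13, 17, 23, ∞}.
(a,b)_11: α=2, u≡3; β=1, v≡4 (mod 11); (3|11)=+1, (4|11)=+1; sign (−1)^0·+1^1·+1^2 = +1.
(a,b)_13: α=2, u≡1; β=0, v≡9 (mod 13); (1|13)=+1, (9|13)=+1; sign (−1)^0·+1^0·+1^2 = +1.
(a,b)_5: α=5, u≡2; β=3, v≡2 (mod 5); (2|5)=-1, (2|5)=-1; sign (−1)^0·-1^3·-1^5 = +1.
(a,b)_3: α=-12, u≡2; β=-7, v≡1 (mod 3); (2|3)=-1, (1|3)=+1; sign (−1)^0·-1^-7·+1^-12 = -1.
(a,b)_2: α=4, β=4; u≡5, v≡5 (mod 8); ε(u)ε(v)=0·0, αω(v)=4·1, βω(u)=4·1; sum ≡ 0  ⇒  +1.
(a,b)_17: α=3, u≡14; β=2, v≡7 (mod 17); (14|17)=-1, (7|17)=-1; sign (−1)^0·-1^2·-1^3 = -1.
(a,b)_7: α=3, u≡2; β=2, v≡2 (mod 7); (2|7)=+1, (2|7)=+1; sign (−1)^0·+1^2·+1^3 = +1.
(a,b)_∞: sgn(13685)=+, sgn(165)=+, so +1.
(a,b)_23: α=3, u≡22; β=2, v≡4 (mod 23); (22|23)=-1, (4|23)=+1; sign (−1)^0·-1^2·+1^3 = +1.
(13685, 165 / ℚ) ramifies at {3, 17}: a division algebra.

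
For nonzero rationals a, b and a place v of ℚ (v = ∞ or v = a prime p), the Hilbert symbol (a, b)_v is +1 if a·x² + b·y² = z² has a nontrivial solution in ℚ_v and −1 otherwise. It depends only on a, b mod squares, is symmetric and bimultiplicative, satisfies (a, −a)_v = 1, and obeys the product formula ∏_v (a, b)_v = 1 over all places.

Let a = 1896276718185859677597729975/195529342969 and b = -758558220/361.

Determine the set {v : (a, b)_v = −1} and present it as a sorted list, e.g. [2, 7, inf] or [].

[3, 7]

(a, b) ≡ (774039, -3870195) mod (ℚ^×)²; places V = {2, 3, 5, 7, 17, 19, 29, 31, 37, 41, ∞}.
(a,b)_19: α=-2, u≡9; β=-2, v≡3 (mod 19); (9|19)=+1, (3|19)=-1; sign (−1)^0·+1^-2·-1^-2 = +1.
(a,b)_7: α=7, u≡6; β=3, v≡3 (mod 7); (6|7)=-1, (3|7)=-1; sign (−1)^1·-1^3·-1^7 = -1.
(a,b)_17: α=-2, u≡7; β=0, v≡1 (mod 17); (7|17)=-1, (1|17)=+1; sign (−1)^0·-1^0·+1^-2 = +1.
(a,b)_31: α=3, u≡7; β=1, v≡27 (mod 31); (7|31)=+1, (27|31)=-1; sign (−1)^1·+1^1·-1^3 = +1.
(a,b)_29: α=5, u≡8; β=1, v≡14 (mod 29); (8|29)=-1, (14|29)=-1; sign (−1)^0·-1^1·-1^5 = +1.
(a,b)_2: α=0, β=2; u≡7, v≡5 (mod 8); ε(u)ε(v)=1·0, αω(v)=0·1, βω(u)=2·0; sum ≡ 0  ⇒  +1.
(a,b)_3: α=7, u≡1; β=1, v≡1 (mod 3); (1|3)=+1, (1|3)=+1; sign (−1)^1·+1^1·+1^7 = -1.
(a,b)_∞: sgn(774039)=+, sgn(-3870195)=−, so +1.
(a,b)_41: α=3, u≡19; β=1, v≡11 (mod 41); (19|41)=-1, (11|41)=-1; sign (−1)^0·-1^1·-1^3 = +1.
(a,b)_37: α=-4, u≡4; β=0, v≡35 (mod 37); (4|37)=+1, (35|37)=-1; sign (−1)^0·+1^0·-1^-4 = +1.
(a,b)_5: α=2, u≡1; β=1, v≡1 (mod 5); (1|5)=+1, (1|5)=+1; sign (−1)^0·+1^1·+1^2 = +1.
Ram(774039, -3870195) = {3, 7}; no ℚ_3-point on the conic.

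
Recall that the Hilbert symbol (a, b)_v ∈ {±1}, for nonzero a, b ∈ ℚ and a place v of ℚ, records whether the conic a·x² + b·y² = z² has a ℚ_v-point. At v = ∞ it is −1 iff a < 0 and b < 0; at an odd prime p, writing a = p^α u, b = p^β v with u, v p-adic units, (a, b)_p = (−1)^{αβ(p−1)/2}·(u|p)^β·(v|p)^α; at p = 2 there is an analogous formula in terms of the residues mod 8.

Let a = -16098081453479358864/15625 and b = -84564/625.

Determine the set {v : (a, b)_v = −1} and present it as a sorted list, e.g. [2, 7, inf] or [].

Mod squares: a ≡ -27791889, b ≡ -29. Check v ∈ {∞, 2, 3, 5, 17, 19, 23, 29, 43}.
v=∞: -27791889 < 0 and -29 < 0  ⇒  (a,b)_∞ = -1.
v=5: a=5^-6·(≡1), b=5^-4·(≡1) mod 5; (1|5)=+1, (1|5)=+1; (−1)^{-6·-4·2}·(+1)^-4·(+1)^-6 = +1.
v=43: a=43^1·(≡16), b=43^0·(≡40) mod 43; (16|43)=+1, (40|43)=+1; (−1)^{1·0·21}·(+1)^0·(+1)^1 = +1.
v=23: a=23^1·(≡13), b=23^0·(≡19) mod 23; (13|23)=+1, (19|23)=-1; (−1)^{1·0·11}·(+1)^0·(-1)^1 = -1.
v=19: a=19^1·(≡2), b=19^0·(≡7) mod 19; (2|19)=-1, (7|19)=+1; (−1)^{1·0·9}·(-1)^0·(+1)^1 = +1.
v=3: a=3^17·(≡1), b=3^6·(≡1) mod 3; (1|3)=+1, (1|3)=+1; (−1)^{17·6·1}·(+1)^6·(+1)^17 = +1.
v=29: a=29^3·(≡6), b=29^1·(≡28) mod 29; (6|29)=+1, (28|29)=+1; (−1)^{3·1·14}·(+1)^1·(+1)^3 = +1.
v=2: v_2(a)=4, v_2(b)=2; units ≡ 7, 3 (mod 8); ε·ε+αω+βω = 1·1+4·1+2·0 ≡ 1  ⇒  (a,b)_2 = -1.
v=17: a=17^1·(≡14), b=17^0·(≡10) mod 17; (14|17)=-1, (10|17)=-1; (−1)^{1·0·8}·(-1)^0·(-1)^1 = -1.
|Ram(-27791889, -29)| = 4, even; anisotropic at {2, 17, 23, ∞}.

[2, 17, 23, inf]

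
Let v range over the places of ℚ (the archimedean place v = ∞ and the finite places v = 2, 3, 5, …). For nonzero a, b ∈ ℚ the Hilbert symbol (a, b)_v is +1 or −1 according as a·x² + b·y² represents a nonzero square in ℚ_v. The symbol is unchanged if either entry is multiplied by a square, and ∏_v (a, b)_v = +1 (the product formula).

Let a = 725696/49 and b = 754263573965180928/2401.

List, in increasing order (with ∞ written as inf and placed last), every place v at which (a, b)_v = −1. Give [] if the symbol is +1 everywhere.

[17, 23, 29, 37]

Mod squares: a ≡ 11339, b ≡ 159137. Check v ∈ {∞, 2, 3, 7, 11, 17, 23, 29, 37}.
v=29: a=29^1·(≡10), b=29^2·(≡14) mod 29; (10|29)=-1, (14|29)=-1; (−1)^{1·2·14}·(-1)^2·(-1)^1 = -1.
v=37: a=37^0·(≡29), b=37^1·(≡4) mod 37; (29|37)=-1, (4|37)=+1; (−1)^{0·1·18}·(-1)^1·(+1)^0 = -1.
v=23: a=23^1·(≡14), b=23^3·(≡5) mod 23; (14|23)=-1, (5|23)=-1; (−1)^{1·3·11}·(-1)^3·(-1)^1 = -1.
v=2: v_2(a)=6, v_2(b)=12; units ≡ 3, 1 (mod 8); ε·ε+αω+βω = 1·0+6·0+12·1 ≡ 0  ⇒  (a,b)_2 = +1.
v=7: a=7^-2·(≡6), b=7^-4·(≡5) mod 7; (6|7)=-1, (5|7)=-1; (−1)^{-2·-4·3}·(-1)^-4·(-1)^-2 = +1.
v=3: a=3^0·(≡2), b=3^2·(≡2) mod 3; (2|3)=-1, (2|3)=-1; (−1)^{0·2·1}·(-1)^2·(-1)^0 = +1.
v=∞: 11339 > 0 and 159137 > 0  ⇒  (a,b)_∞ = +1.
v=17: a=17^1·(≡8), b=17^3·(≡12) mod 17; (8|17)=+1, (12|17)=-1; (−1)^{1·3·8}·(+1)^3·(-1)^1 = -1.
v=11: a=11^0·(≡3), b=11^1·(≡8) mod 11; (3|11)=+1, (8|11)=-1; (−1)^{0·1·5}·(+1)^1·(-1)^0 = +1.
|Ram(11339, 159137)| = 4, even; anisotropic at {17, 23, 29, 37}.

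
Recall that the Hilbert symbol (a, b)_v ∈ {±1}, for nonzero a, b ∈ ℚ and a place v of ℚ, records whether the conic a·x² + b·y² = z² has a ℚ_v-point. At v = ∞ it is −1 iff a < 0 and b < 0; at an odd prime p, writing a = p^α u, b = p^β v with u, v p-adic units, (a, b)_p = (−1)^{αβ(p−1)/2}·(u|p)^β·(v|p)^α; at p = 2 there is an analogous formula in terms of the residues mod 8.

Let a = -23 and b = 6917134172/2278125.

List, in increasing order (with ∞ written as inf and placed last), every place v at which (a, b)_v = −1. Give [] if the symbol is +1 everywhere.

[5, 23]

(a, b) ≡ (-23, 115) mod (ℚ^×)²; places V = {2, 3, 5, 13, 23, 29, ∞}.
(a,b)_2: α=0, β=2; u≡1, v≡3 (mod 8); ε(u)ε(v)=0·1, αω(v)=0·1, βω(u)=2·0; sum ≡ 0  ⇒  +1.
(a,b)_3: α=0, u≡1; β=-6, v≡1 (mod 3); (1|3)=+1, (1|3)=+1; sign (−1)^0·+1^-6·+1^0 = +1.
(a,b)_23: α=1, u≡22; β=3, v≡22 (mod 23); (22|23)=-1, (22|23)=-1; sign (−1)^1·-1^3·-1^1 = -1.
(a,b)_∞: sgn(-23)=−, sgn(115)=+, so +1.
(a,b)_5: α=0, u≡2; β=-5, v≡3 (mod 5); (2|5)=-1, (3|5)=-1; sign (−1)^0·-1^-5·-1^0 = -1.
(a,b)_13: α=0, u≡3; β=2, v≡11 (mod 13); (3|13)=+1, (11|13)=-1; sign (−1)^0·+1^2·-1^0 = +1.
(a,b)_29: α=0, u≡6; β=2, v≡28 (mod 29); (6|29)=+1, (28|29)=+1; sign (−1)^0·+1^2·+1^0 = +1.
Ram(-23, 115) = {5, 23}; no ℚ_5-point on the conic.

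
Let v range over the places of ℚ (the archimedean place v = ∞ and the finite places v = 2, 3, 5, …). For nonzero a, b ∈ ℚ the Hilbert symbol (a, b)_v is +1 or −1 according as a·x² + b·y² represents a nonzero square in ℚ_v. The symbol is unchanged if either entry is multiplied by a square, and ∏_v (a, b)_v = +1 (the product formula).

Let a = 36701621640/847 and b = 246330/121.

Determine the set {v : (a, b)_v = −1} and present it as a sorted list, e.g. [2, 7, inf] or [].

[2, 17]

Mod squares: a ≡ 88104030, b ≡ 27370. Check v ∈ {∞, 2, 3, 5, 7, 11, 17, 23, 29, 37}.
v=7: a=7^-1·(≡6), b=7^1·(≡4) mod 7; (6|7)=-1, (4|7)=+1; (−1)^{-1·1·3}·(-1)^1·(+1)^-1 = +1.
v=2: v_2(a)=3, v_2(b)=1; units ≡ 7, 5 (mod 8); ε·ε+αω+βω = 1·0+3·1+1·0 ≡ 1  ⇒  (a,b)_2 = -1.
v=17: a=17^1·(≡8), b=17^1·(≡3) mod 17; (8|17)=+1, (3|17)=-1; (−1)^{1·1·8}·(+1)^1·(-1)^1 = -1.
v=23: a=23^1·(≡6), b=23^1·(≡14) mod 23; (6|23)=+1, (14|23)=-1; (−1)^{1·1·11}·(+1)^1·(-1)^1 = +1.
v=37: a=37^1·(≡23), b=37^0·(≡28) mod 37; (23|37)=-1, (28|37)=+1; (−1)^{1·0·18}·(-1)^0·(+1)^1 = +1.
v=11: a=11^-2·(≡5), b=11^-2·(≡7) mod 11; (5|11)=+1, (7|11)=-1; (−1)^{-2·-2·5}·(+1)^-2·(-1)^-2 = +1.
v=∞: 88104030 > 0 and 27370 > 0  ⇒  (a,b)_∞ = +1.
v=29: a=29^1·(≡28), b=29^0·(≡24) mod 29; (28|29)=+1, (24|29)=+1; (−1)^{1·0·14}·(+1)^0·(+1)^1 = +1.
v=5: a=5^1·(≡4), b=5^1·(≡1) mod 5; (4|5)=+1, (1|5)=+1; (−1)^{1·1·2}·(+1)^1·(+1)^1 = +1.
v=3: a=3^7·(≡2), b=3^2·(≡1) mod 3; (2|3)=-1, (1|3)=+1; (−1)^{7·2·1}·(-1)^2·(+1)^7 = +1.
(88104030, 27370 / ℚ) ramifies at {2, 17}: a division algebra.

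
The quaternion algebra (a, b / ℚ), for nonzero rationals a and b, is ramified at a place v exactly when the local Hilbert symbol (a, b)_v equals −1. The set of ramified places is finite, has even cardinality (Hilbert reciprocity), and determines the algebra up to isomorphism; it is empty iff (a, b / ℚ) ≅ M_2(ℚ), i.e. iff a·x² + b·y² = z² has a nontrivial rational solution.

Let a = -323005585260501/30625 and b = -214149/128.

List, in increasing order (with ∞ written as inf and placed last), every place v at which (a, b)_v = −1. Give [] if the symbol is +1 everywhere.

[13, inf]

Mod squares: a ≡ -741, b ≡ -1482. Check v ∈ {∞, 2, 3, 5, 7, 11, 13, 17, 19}.
v=5: a=5^-4·(≡1), b=5^0·(≡2) mod 5; (1|5)=+1, (2|5)=-1; (−1)^{-4·0·2}·(+1)^0·(-1)^-4 = +1.
v=∞: -741 < 0 and -1482 < 0  ⇒  (a,b)_∞ = -1.
v=3: a=3^11·(≡2), b=3^1·(≡1) mod 3; (2|3)=-1, (1|3)=+1; (−1)^{11·1·1}·(-1)^1·(+1)^11 = +1.
v=13: a=13^3·(≡5), b=13^1·(≡1) mod 13; (5|13)=-1, (1|13)=+1; (−1)^{3·1·6}·(-1)^1·(+1)^3 = -1.
v=7: a=7^-2·(≡2), b=7^0·(≡1) mod 7; (2|7)=+1, (1|7)=+1; (−1)^{-2·0·3}·(+1)^0·(+1)^-2 = +1.
v=19: a=19^3·(≡14), b=19^1·(≡16) mod 19; (14|19)=-1, (16|19)=+1; (−1)^{3·1·9}·(-1)^1·(+1)^3 = +1.
v=17: a=17^0·(≡12), b=17^2·(≡14) mod 17; (12|17)=-1, (14|17)=-1; (−1)^{0·2·8}·(-1)^2·(-1)^0 = +1.
v=11: a=11^2·(≡10), b=11^0·(≡3) mod 11; (10|11)=-1, (3|11)=+1; (−1)^{2·0·5}·(-1)^0·(+1)^2 = +1.
v=2: v_2(a)=0, v_2(b)=-7; units ≡ 3, 3 (mod 8); ε·ε+αω+βω = 1·1+0·1+-7·1 ≡ 0  ⇒  (a,b)_2 = +1.
(-741, -1482 / ℚ) ramifies at {13, ∞}: a division algebra.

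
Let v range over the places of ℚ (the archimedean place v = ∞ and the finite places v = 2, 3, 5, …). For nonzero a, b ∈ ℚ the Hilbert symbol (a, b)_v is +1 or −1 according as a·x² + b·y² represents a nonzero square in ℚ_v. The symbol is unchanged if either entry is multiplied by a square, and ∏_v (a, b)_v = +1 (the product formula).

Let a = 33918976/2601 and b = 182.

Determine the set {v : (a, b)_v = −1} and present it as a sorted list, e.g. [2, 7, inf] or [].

(a, b) ≡ (1, 182) mod (ℚ^×)²; places V = {2, 3, 7, 13, 17, ∞}.
(a,b)_13: α=2, u≡10; β=1, v≡1 (mod 13); (10|13)=+1, (1|13)=+1; sign (−1)^0·+1^1·+1^2 = +1.
(a,b)_17: α=-2, u≡13; β=0, v≡12 (mod 17); (13|17)=+1, (12|17)=-1; sign (−1)^0·+1^0·-1^-2 = +1.
(a,b)_2: α=12, β=1; u≡1, v≡3 (mod 8); ε(u)ε(v)=0·1, αω(v)=12·1, βω(u)=1·0; sum ≡ 0  ⇒  +1.
(a,b)_7: α=2, u≡2; β=1, v≡5 (mod 7); (2|7)=+1, (5|7)=-1; sign (−1)^0·+1^1·-1^2 = +1.
(a,b)_∞: sgn(1)=+, sgn(182)=+, so +1.
(a,b)_3: α=-2, u≡1; β=0, v≡2 (mod 3); (1|3)=+1, (2|3)=-1; sign (−1)^0·+1^0·-1^-2 = +1.
Every local symbol is +1, so the conic 1·x² + 182·y² = z² has ℚ_v-points for all v and hence a ℚ-point; (a, b / ℚ) ≅ M_2(ℚ).

[]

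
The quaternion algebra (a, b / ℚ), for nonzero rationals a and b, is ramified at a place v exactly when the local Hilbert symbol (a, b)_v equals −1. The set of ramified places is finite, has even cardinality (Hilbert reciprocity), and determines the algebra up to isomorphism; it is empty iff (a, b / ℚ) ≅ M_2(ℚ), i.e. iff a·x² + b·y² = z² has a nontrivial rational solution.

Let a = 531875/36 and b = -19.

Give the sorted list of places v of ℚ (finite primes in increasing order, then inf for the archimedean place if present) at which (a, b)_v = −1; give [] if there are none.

[19, 37]

Mod squares: a ≡ 851, b ≡ -19. Check v ∈ {∞, 2, 3, 5, 19, 23, 37}.
v=2: v_2(a)=-2, v_2(b)=0; units ≡ 3, 5 (mod 8); ε·ε+αω+βω = 1·0+-2·1+0·1 ≡ 0  ⇒  (a,b)_2 = +1.
v=19: a=19^0·(≡15), b=19^1·(≡18) mod 19; (15|19)=-1, (18|19)=-1; (−1)^{0·1·9}·(-1)^1·(-1)^0 = -1.
v=37: a=37^1·(≡18), b=37^0·(≡18) mod 37; (18|37)=-1, (18|37)=-1; (−1)^{1·0·18}·(-1)^0·(-1)^1 = -1.
v=23: a=23^1·(≡22), b=23^0·(≡4) mod 23; (22|23)=-1, (4|23)=+1; (−1)^{1·0·11}·(-1)^0·(+1)^1 = +1.
v=3: a=3^-2·(≡2), b=3^0·(≡2) mod 3; (2|3)=-1, (2|3)=-1; (−1)^{-2·0·1}·(-1)^0·(-1)^-2 = +1.
v=∞: 851 > 0 and -19 < 0  ⇒  (a,b)_∞ = +1.
v=5: a=5^4·(≡1), b=5^0·(≡1) mod 5; (1|5)=+1, (1|5)=+1; (−1)^{4·0·2}·(+1)^0·(+1)^4 = +1.
Ram(851, -19) = {19, 37}; no ℚ_19-point on the conic.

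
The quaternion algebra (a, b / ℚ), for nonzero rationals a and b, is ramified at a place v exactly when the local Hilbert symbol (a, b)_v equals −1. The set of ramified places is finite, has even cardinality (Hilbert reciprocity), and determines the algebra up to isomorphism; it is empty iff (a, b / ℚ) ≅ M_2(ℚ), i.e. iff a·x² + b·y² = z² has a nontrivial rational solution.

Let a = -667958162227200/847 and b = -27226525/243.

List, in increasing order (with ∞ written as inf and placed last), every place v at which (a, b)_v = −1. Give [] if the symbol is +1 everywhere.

[3, 19, 29, inf]

(a, b) ≡ (-79272921, -1767) mod (ℚ^×)²; places V = {2, 3, 5, 7, 11, 13, 17, 19, 29, 31, 43, ∞}.
(a,b)_11: α=-2, u≡5; β=0, v≡4 (mod 11); (5|11)=+1, (4|11)=+1; sign (−1)^0·+1^0·+1^-2 = +1.
(a,b)_29: α=1, u≡5; β=0, v≡14 (mod 29); (5|29)=+1, (14|29)=-1; sign (−1)^0·+1^0·-1^1 = -1.
(a,b)_43: α=0, u≡29; β=2, v≡7 (mod 43); (29|43)=-1, (7|43)=-1; sign (−1)^0·-1^2·-1^0 = +1.
(a,b)_31: α=1, u≡23; β=1, v≡9 (mod 31); (23|31)=-1, (9|31)=+1; sign (−1)^1·-1^1·+1^1 = +1.
(a,b)_5: α=2, u≡1; β=2, v≡3 (mod 5); (1|5)=+1, (3|5)=-1; sign (−1)^0·+1^2·-1^2 = +1.
(a,b)_19: α=1, u≡14; β=1, v≡13 (mod 19); (14|19)=-1, (13|19)=-1; sign (−1)^1·-1^1·-1^1 = -1.
(a,b)_13: α=1, u≡2; β=0, v≡10 (mod 13); (2|13)=-1, (10|13)=+1; sign (−1)^0·-1^0·+1^1 = +1.
(a,b)_7: α=-1, u≡1; β=0, v≡2 (mod 7); (1|7)=+1, (2|7)=+1; sign (−1)^0·+1^0·+1^-1 = +1.
(a,b)_2: α=18, β=0; u≡7, v≡1 (mod 8); ε(u)ε(v)=1·0, αω(v)=18·0, βω(u)=0·0; sum ≡ 0  ⇒  +1.
(a,b)_3: α=3, u≡2; β=-5, v≡2 (mod 3); (2|3)=-1, (2|3)=-1; sign (−1)^1·-1^-5·-1^3 = -1.
(a,b)_17: α=1, u≡1; β=0, v≡16 (mod 17); (1|17)=+1, (16|17)=+1; sign (−1)^0·+1^0·+1^1 = +1.
(a,b)_∞: sgn(-79272921)=−, sgn(-1767)=−, so -1.
(-79272921, -1767 / ℚ) ramifies at {3, 19, 29, ∞}: a division algebra.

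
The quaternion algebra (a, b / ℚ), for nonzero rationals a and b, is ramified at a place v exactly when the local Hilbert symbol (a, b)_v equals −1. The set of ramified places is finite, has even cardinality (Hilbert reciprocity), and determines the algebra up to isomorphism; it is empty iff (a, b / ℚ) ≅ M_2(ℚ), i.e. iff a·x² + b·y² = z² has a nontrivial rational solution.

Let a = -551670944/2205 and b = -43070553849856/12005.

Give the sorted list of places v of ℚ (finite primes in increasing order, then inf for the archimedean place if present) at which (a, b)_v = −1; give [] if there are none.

Mod squares: a ≡ -4930, b ≡ -5. Check v ∈ {∞, 2, 3, 5, 7, 11, 13, 17, 29}.
v=2: v_2(a)=5, v_2(b)=20; units ≡ 7, 3 (mod 8); ε·ε+αω+βω = 1·1+5·1+20·0 ≡ 0  ⇒  (a,b)_2 = +1.
v=∞: -4930 < 0 and -5 < 0  ⇒  (a,b)_∞ = -1.
v=29: a=29^1·(≡23), b=29^2·(≡28) mod 29; (23|29)=+1, (28|29)=+1; (−1)^{1·2·14}·(+1)^2·(+1)^1 = +1.
v=13: a=13^0·(≡9), b=13^2·(≡5) mod 13; (9|13)=+1, (5|13)=-1; (−1)^{0·2·6}·(+1)^2·(-1)^0 = +1.
v=5: a=5^-1·(≡1), b=5^-1·(≡4) mod 5; (1|5)=+1, (4|5)=+1; (−1)^{-1·-1·2}·(+1)^-1·(+1)^-1 = +1.
v=17: a=17^3·(≡4), b=17^2·(≡3) mod 17; (4|17)=+1, (3|17)=-1; (−1)^{3·2·8}·(+1)^2·(-1)^3 = -1.
v=11: a=11^2·(≡1), b=11^0·(≡7) mod 11; (1|11)=+1, (7|11)=-1; (−1)^{2·0·5}·(+1)^0·(-1)^2 = +1.
v=3: a=3^-2·(≡2), b=3^0·(≡1) mod 3; (2|3)=-1, (1|3)=+1; (−1)^{-2·0·1}·(-1)^0·(+1)^-2 = +1.
v=7: a=7^-2·(≡5), b=7^-4·(≡4) mod 7; (5|7)=-1, (4|7)=+1; (−1)^{-2·-4·3}·(-1)^-4·(+1)^-2 = +1.
Ram(-4930, -5) = {17, ∞}; no ℚ_17-point on the conic.

[17, inf]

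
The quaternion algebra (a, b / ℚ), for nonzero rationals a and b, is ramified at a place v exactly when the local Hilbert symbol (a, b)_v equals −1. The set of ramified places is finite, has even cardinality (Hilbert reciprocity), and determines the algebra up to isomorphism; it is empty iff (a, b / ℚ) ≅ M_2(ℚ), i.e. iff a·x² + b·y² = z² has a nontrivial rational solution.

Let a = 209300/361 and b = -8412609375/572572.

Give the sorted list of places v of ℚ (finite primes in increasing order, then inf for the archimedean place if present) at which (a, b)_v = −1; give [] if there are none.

[7, 13]

Mod squares: a ≡ 2093, b ≡ -161. Check v ∈ {∞, 2, 3, 5, 7, 11, 13, 17, 19, 23}.
v=∞: 2093 > 0 and -161 < 0  ⇒  (a,b)_∞ = +1.
v=7: a=7^1·(≡6), b=7^-1·(≡5) mod 7; (6|7)=-1, (5|7)=-1; (−1)^{1·-1·3}·(-1)^-1·(-1)^1 = -1.
v=19: a=19^-2·(≡15), b=19^0·(≡15) mod 19; (15|19)=-1, (15|19)=-1; (−1)^{-2·0·9}·(-1)^0·(-1)^-2 = +1.
v=23: a=23^1·(≡11), b=23^1·(≡4) mod 23; (11|23)=-1, (4|23)=+1; (−1)^{1·1·11}·(-1)^1·(+1)^1 = +1.
v=5: a=5^2·(≡2), b=5^6·(≡4) mod 5; (2|5)=-1, (4|5)=+1; (−1)^{2·6·2}·(-1)^6·(+1)^2 = +1.
v=11: a=11^0·(≡4), b=11^-2·(≡3) mod 11; (4|11)=+1, (3|11)=+1; (−1)^{0·-2·5}·(+1)^-2·(+1)^0 = +1.
v=17: a=17^0·(≡16), b=17^2·(≡4) mod 17; (16|17)=+1, (4|17)=+1; (−1)^{0·2·8}·(+1)^2·(+1)^0 = +1.
v=13: a=13^1·(≡11), b=13^-2·(≡8) mod 13; (11|13)=-1, (8|13)=-1; (−1)^{1·-2·6}·(-1)^-2·(-1)^1 = -1.
v=3: a=3^0·(≡2), b=3^4·(≡1) mod 3; (2|3)=-1, (1|3)=+1; (−1)^{0·4·1}·(-1)^4·(+1)^0 = +1.
v=2: v_2(a)=2, v_2(b)=-2; units ≡ 5, 7 (mod 8); ε·ε+αω+βω = 0·1+2·0+-2·1 ≡ 0  ⇒  (a,b)_2 = +1.
(2093, -161 / ℚ) ramifies at {7, 13}: a division algebra.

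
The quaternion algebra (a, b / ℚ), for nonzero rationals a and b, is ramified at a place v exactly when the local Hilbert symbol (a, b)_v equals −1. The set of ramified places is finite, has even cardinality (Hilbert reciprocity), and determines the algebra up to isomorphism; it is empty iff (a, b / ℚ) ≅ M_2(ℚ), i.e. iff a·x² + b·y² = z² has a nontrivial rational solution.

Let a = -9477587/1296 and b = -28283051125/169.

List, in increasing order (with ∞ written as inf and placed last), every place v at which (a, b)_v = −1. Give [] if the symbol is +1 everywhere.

(a, b) ≡ (-6923, -43645) mod (ℚ^×)²; places V = {2, 3, 5, 7, 13, 23, 29, 37, 43, ∞}.
(a,b)_7: α=1, u≡6; β=3, v≡4 (mod 7); (6|7)=-1, (4|7)=+1; sign (−1)^1·-1^3·+1^1 = +1.
(a,b)_13: α=0, u≡7; β=-2, v≡9 (mod 13); (7|13)=-1, (9|13)=+1; sign (−1)^0·-1^-2·+1^0 = +1.
(a,b)_37: α=2, u≡33; β=0, v≡5 (mod 37); (33|37)=+1, (5|37)=-1; sign (−1)^0·+1^0·-1^2 = +1.
(a,b)_5: α=0, u≡3; β=3, v≡4 (mod 5); (3|5)=-1, (4|5)=+1; sign (−1)^0·-1^3·+1^0 = -1.
(a,b)_43: α=1, u≡23; β=1, v≡1 (mod 43); (23|43)=+1, (1|43)=+1; sign (−1)^1·+1^1·+1^1 = -1.
(a,b)_2: α=-4, β=0; u≡5, v≡3 (mod 8); ε(u)ε(v)=0·1, αω(v)=-4·1, βω(u)=0·1; sum ≡ 0  ⇒  +1.
(a,b)_3: α=-4, u≡1; β=0, v≡2 (mod 3); (1|3)=+1, (2|3)=-1; sign (−1)^0·+1^0·-1^-4 = +1.
(a,b)_∞: sgn(-6923)=−, sgn(-43645)=−, so -1.
(a,b)_29: α=0, u≡14; β=1, v≡17 (mod 29); (14|29)=-1, (17|29)=-1; sign (−1)^0·-1^1·-1^0 = -1.
(a,b)_23: α=1, u≡20; β=2, v≡1 (mod 23); (20|23)=-1, (1|23)=+1; sign (−1)^0·-1^2·+1^1 = +1.
Ram(-6923, -43645) = {5, 29, 43, ∞}; no ℚ_5-point on the conic.

[5, 29, 43, inf]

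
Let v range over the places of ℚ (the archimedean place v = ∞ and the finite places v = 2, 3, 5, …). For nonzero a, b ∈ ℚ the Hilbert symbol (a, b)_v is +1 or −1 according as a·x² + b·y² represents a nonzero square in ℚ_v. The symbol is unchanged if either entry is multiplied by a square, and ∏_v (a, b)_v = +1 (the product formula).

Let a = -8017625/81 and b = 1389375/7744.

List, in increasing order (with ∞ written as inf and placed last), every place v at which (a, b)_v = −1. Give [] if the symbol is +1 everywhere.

[2, 5, 13, 19]

(a, b) ≡ (-6545, 247) mod (ℚ^×)²; places V = {2, 3, 5, 7, 11, 13, 17, 19, ∞}.
(a,b)_17: α=1, u≡7; β=0, v≡15 (mod 17); (7|17)=-1, (15|17)=+1; sign (−1)^0·-1^0·+1^1 = +1.
(a,b)_∞: sgn(-6545)=−, sgn(247)=+, so +1.
(a,b)_13: α=0, u≡7; β=1, v≡6 (mod 13); (7|13)=-1, (6|13)=-1; sign (−1)^0·-1^1·-1^0 = -1.
(a,b)_11: α=1, u≡10; β=-2, v≡1 (mod 11); (10|11)=-1, (1|11)=+1; sign (−1)^0·-1^-2·+1^1 = +1.
(a,b)_7: α=3, u≡3; β=0, v≡4 (mod 7); (3|7)=-1, (4|7)=+1; sign (−1)^0·-1^0·+1^3 = +1.
(a,b)_3: α=-4, u≡1; β=2, v≡1 (mod 3); (1|3)=+1, (1|3)=+1; sign (−1)^0·+1^2·+1^-4 = +1.
(a,b)_2: α=0, β=-6; u≡7, v≡7 (mod 8); ε(u)ε(v)=1·1, αω(v)=0·0, βω(u)=-6·0; sum ≡ 1  ⇒  -1.
(a,b)_5: α=3, u≡4; β=4, v≡2 (mod 5); (4|5)=+1, (2|5)=-1; sign (−1)^0·+1^4·-1^3 = -1.
(a,b)_19: α=0, u≡18; β=1, v≡15 (mod 19); (18|19)=-1, (15|19)=-1; sign (−1)^0·-1^1·-1^0 = -1.
(-6545, 247 / ℚ) ramifies at {2, 5, 13, 19}: a division algebra.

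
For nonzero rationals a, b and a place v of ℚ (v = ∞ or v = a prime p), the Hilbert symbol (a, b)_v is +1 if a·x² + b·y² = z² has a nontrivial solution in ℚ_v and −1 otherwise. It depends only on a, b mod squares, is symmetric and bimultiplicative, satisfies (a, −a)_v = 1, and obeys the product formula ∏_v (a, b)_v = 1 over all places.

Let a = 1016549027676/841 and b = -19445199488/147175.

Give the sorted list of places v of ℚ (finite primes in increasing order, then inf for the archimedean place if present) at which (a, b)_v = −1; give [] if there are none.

[]

(a, b) ≡ (1311, -104006) mod (ℚ^×)²; places V = {2, 3, 5, 7, 11, 13, 17, 19, 23, 29, ∞}.
(a,b)_17: α=2, u≡9; β=1, v≡2 (mod 17); (9|17)=+1, (2|17)=+1; sign (−1)^0·+1^1·+1^2 = +1.
(a,b)_19: α=1, u≡13; β=1, v≡9 (mod 19); (13|19)=-1, (9|19)=+1; sign (−1)^1·-1^1·+1^1 = +1.
(a,b)_∞: sgn(1311)=+, sgn(-104006)=−, so +1.
(a,b)_5: α=0, u≡1; β=-2, v≡1 (mod 5); (1|5)=+1, (1|5)=+1; sign (−1)^0·+1^-2·+1^0 = +1.
(a,b)_11: α=0, u≡10; β=2, v≡7 (mod 11); (10|11)=-1, (7|11)=-1; sign (−1)^0·-1^2·-1^0 = +1.
(a,b)_7: α=2, u≡1; β=-1, v≡5 (mod 7); (1|7)=+1, (5|7)=-1; sign (−1)^0·+1^-1·-1^2 = +1.
(a,b)_13: α=2, u≡11; β=2, v≡11 (mod 13); (11|13)=-1, (11|13)=-1; sign (−1)^0·-1^2·-1^2 = +1.
(a,b)_23: α=1, u≡22; β=1, v≡13 (mod 23); (22|23)=-1, (13|23)=+1; sign (−1)^1·-1^1·+1^1 = +1.
(a,b)_3: α=5, u≡2; β=0, v≡1 (mod 3); (2|3)=-1, (1|3)=+1; sign (−1)^0·-1^0·+1^5 = +1.
(a,b)_2: α=2, β=7; u≡7, v≡5 (mod 8); ε(u)ε(v)=1·0, αω(v)=2·1, βω(u)=7·0; sum ≡ 0  ⇒  +1.
(a,b)_29: α=-2, u≡13; β=-2, v≡21 (mod 29); (13|29)=+1, (21|29)=-1; sign (−1)^0·+1^-2·-1^-2 = +1.
Every local symbol is +1, so the conic 1311·x² + -104006·y² = z² has ℚ_v-points for all v and hence a ℚ-point; (a, b / ℚ) ≅ M_2(ℚ).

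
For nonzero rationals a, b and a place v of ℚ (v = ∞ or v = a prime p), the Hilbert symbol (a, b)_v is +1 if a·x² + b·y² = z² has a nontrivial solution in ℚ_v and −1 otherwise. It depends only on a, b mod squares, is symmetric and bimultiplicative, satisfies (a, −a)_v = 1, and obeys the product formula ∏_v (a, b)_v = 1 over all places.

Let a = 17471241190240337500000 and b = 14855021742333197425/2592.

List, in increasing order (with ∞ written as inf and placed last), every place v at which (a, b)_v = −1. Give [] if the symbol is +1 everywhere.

Mod squares: a ≡ 3094, b ≡ 5474. Check v ∈ {∞, 2, 3, 5, 7, 11, 13, 17, 19, 23, 29}.
v=23: a=23^2·(≡1), b=23^1·(≡9) mod 23; (1|23)=+1, (9|23)=+1; (−1)^{2·1·11}·(+1)^1·(+1)^2 = +1.
v=3: a=3^0·(≡1), b=3^-4·(≡2) mod 3; (1|3)=+1, (2|3)=-1; (−1)^{0·-4·1}·(+1)^-4·(-1)^0 = +1.
v=2: v_2(a)=5, v_2(b)=-5; units ≡ 3, 1 (mod 8); ε·ε+αω+βω = 1·0+5·0+-5·1 ≡ 1  ⇒  (a,b)_2 = -1.
v=13: a=13^3·(≡1), b=13^2·(≡10) mod 13; (1|13)=+1, (10|13)=+1; (−1)^{3·2·6}·(+1)^2·(+1)^3 = +1.
v=17: a=17^5·(≡3), b=17^3·(≡13) mod 17; (3|17)=-1, (13|17)=+1; (−1)^{5·3·8}·(-1)^3·(+1)^5 = -1.
v=5: a=5^8·(≡4), b=5^2·(≡1) mod 5; (4|5)=+1, (1|5)=+1; (−1)^{8·2·2}·(+1)^2·(+1)^8 = +1.
v=∞: 3094 > 0 and 5474 > 0  ⇒  (a,b)_∞ = +1.
v=19: a=19^0·(≡5), b=19^2·(≡12) mod 19; (5|19)=+1, (12|19)=-1; (−1)^{0·2·9}·(+1)^2·(-1)^0 = +1.
v=11: a=11^2·(≡4), b=11^4·(≡7) mod 11; (4|11)=+1, (7|11)=-1; (−1)^{2·4·5}·(+1)^4·(-1)^2 = +1.
v=29: a=29^0·(≡5), b=29^2·(≡25) mod 29; (5|29)=+1, (25|29)=+1; (−1)^{0·2·14}·(+1)^2·(+1)^0 = +1.
v=7: a=7^1·(≡4), b=7^1·(≡6) mod 7; (4|7)=+1, (6|7)=-1; (−1)^{1·1·3}·(+1)^1·(-1)^1 = +1.
(3094, 5474 / ℚ) ramifies at {2, 17}: a division algebra.

[2, 17]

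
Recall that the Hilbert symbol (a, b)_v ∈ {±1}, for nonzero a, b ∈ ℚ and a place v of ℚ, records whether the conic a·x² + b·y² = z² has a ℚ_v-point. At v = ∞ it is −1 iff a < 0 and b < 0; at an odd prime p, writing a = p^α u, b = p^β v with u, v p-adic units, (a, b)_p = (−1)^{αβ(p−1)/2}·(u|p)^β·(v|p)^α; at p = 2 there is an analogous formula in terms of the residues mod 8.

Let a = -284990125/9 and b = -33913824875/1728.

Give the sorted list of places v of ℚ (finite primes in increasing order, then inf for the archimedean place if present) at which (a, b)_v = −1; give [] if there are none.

[2, 3, 5, 17, 23, inf]

Mod squares: a ≡ -805, b ≡ -5865. Check v ∈ {∞, 2, 3, 5, 7, 17, 23}.
v=3: a=3^-2·(≡2), b=3^-3·(≡1) mod 3; (2|3)=-1, (1|3)=+1; (−1)^{-2·-3·1}·(-1)^-3·(+1)^-2 = -1.
v=23: a=23^1·(≡11), b=23^1·(≡17) mod 23; (11|23)=-1, (17|23)=-1; (−1)^{1·1·11}·(-1)^1·(-1)^1 = -1.
v=2: v_2(a)=0, v_2(b)=-6; units ≡ 3, 7 (mod 8); ε·ε+αω+βω = 1·1+0·0+-6·1 ≡ 1  ⇒  (a,b)_2 = -1.
v=∞: -805 < 0 and -5865 < 0  ⇒  (a,b)_∞ = -1.
v=17: a=17^2·(≡5), b=17^3·(≡7) mod 17; (5|17)=-1, (7|17)=-1; (−1)^{2·3·8}·(-1)^3·(-1)^2 = -1.
v=5: a=5^3·(≡1), b=5^3·(≡2) mod 5; (1|5)=+1, (2|5)=-1; (−1)^{3·3·2}·(+1)^3·(-1)^3 = -1.
v=7: a=7^3·(≡2), b=7^4·(≡2) mod 7; (2|7)=+1, (2|7)=+1; (−1)^{3·4·3}·(+1)^4·(+1)^3 = +1.
|Ram(-805, -5865)| = 6, even; anisotropic at {2, 3, 5, 17, 23, ∞}.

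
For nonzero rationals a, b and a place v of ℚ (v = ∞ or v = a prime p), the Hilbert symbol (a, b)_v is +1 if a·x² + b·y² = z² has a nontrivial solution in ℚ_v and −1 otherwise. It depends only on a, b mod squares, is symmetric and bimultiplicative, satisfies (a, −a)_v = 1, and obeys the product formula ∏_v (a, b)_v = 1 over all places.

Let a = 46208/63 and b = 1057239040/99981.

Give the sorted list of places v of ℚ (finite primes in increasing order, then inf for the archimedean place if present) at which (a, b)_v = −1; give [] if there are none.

[2, 3]

Mod squares: a ≡ 14, b ≡ 15015. Check v ∈ {∞, 2, 3, 5, 7, 11, 13, 19, 23}.
v=7: a=7^-1·(≡4), b=7^-1·(≡6) mod 7; (4|7)=+1, (6|7)=-1; (−1)^{-1·-1·3}·(+1)^-1·(-1)^-1 = +1.
v=∞: 14 > 0 and 15015 > 0  ⇒  (a,b)_∞ = +1.
v=2: v_2(a)=7, v_2(b)=12; units ≡ 7, 7 (mod 8); ε·ε+αω+βω = 1·1+7·0+12·0 ≡ 1  ⇒  (a,b)_2 = -1.
v=19: a=19^2·(≡15), b=19^2·(≡6) mod 19; (15|19)=-1, (6|19)=+1; (−1)^{2·2·9}·(-1)^2·(+1)^2 = +1.
v=5: a=5^0·(≡1), b=5^1·(≡3) mod 5; (1|5)=+1, (3|5)=-1; (−1)^{0·1·2}·(+1)^1·(-1)^0 = +1.
v=13: a=13^0·(≡10), b=13^1·(≡11) mod 13; (10|13)=+1, (11|13)=-1; (−1)^{0·1·6}·(+1)^1·(-1)^0 = +1.
v=11: a=11^0·(≡1), b=11^1·(≡4) mod 11; (1|11)=+1, (4|11)=+1; (−1)^{0·1·5}·(+1)^1·(+1)^0 = +1.
v=23: a=23^0·(≡19), b=23^-2·(≡22) mod 23; (19|23)=-1, (22|23)=-1; (−1)^{0·-2·11}·(-1)^-2·(-1)^0 = +1.
v=3: a=3^-2·(≡2), b=3^-3·(≡1) mod 3; (2|3)=-1, (1|3)=+1; (−1)^{-2·-3·1}·(-1)^-3·(+1)^-2 = -1.
Ram(14, 15015) = {2, 3}; no ℚ_2-point on the conic.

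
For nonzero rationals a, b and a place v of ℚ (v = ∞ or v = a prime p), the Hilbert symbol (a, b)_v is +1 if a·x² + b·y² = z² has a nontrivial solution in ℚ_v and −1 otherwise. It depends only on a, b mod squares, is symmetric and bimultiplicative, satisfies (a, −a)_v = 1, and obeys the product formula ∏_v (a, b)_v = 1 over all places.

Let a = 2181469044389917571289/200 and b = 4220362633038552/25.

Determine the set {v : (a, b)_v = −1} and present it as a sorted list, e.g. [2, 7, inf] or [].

[2, 13]

Mod squares: a ≡ 2002, b ≡ 102. Check v ∈ {∞, 2, 3, 5, 7, 11, 13, 17}.
v=13: a=13^3·(≡8), b=13^2·(≡6) mod 13; (8|13)=-1, (6|13)=-1; (−1)^{3·2·6}·(-1)^2·(-1)^3 = -1.
v=11: a=11^3·(≡6), b=11^2·(≡3) mod 11; (6|11)=-1, (3|11)=+1; (−1)^{3·2·5}·(-1)^2·(+1)^3 = +1.
v=7: a=7^5·(≡6), b=7^4·(≡2) mod 7; (6|7)=-1, (2|7)=+1; (−1)^{5·4·3}·(-1)^4·(+1)^5 = +1.
v=2: v_2(a)=-3, v_2(b)=3; units ≡ 1, 3 (mod 8); ε·ε+αω+βω = 0·1+-3·1+3·0 ≡ 1  ⇒  (a,b)_2 = -1.
v=5: a=5^-2·(≡3), b=5^-2·(≡2) mod 5; (3|5)=-1, (2|5)=-1; (−1)^{-2·-2·2}·(-1)^-2·(-1)^-2 = +1.
v=17: a=17^4·(≡1), b=17^3·(≡14) mod 17; (1|17)=+1, (14|17)=-1; (−1)^{4·3·8}·(+1)^3·(-1)^4 = +1.
v=∞: 2002 > 0 and 102 > 0  ⇒  (a,b)_∞ = +1.
v=3: a=3^12·(≡1), b=3^7·(≡1) mod 3; (1|3)=+1, (1|3)=+1; (−1)^{12·7·1}·(+1)^7·(+1)^12 = +1.
(2002, 102 / ℚ) ramifies at {2, 13}: a division algebra.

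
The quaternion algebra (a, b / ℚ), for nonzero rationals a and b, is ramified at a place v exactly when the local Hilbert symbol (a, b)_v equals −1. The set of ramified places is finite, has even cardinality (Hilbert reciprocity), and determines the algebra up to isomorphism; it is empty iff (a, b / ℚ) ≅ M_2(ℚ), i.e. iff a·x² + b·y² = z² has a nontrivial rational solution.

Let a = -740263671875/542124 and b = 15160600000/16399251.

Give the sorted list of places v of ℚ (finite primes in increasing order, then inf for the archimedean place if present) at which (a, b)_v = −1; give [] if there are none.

Mod squares: a ≡ -17017, b ≡ 85085. Check v ∈ {∞, 2, 3, 5, 7, 11, 13, 17, 37}.
v=13: a=13^1·(≡3), b=13^1·(≡11) mod 13; (3|13)=+1, (11|13)=-1; (−1)^{1·1·6}·(+1)^1·(-1)^1 = -1.
v=3: a=3^-2·(≡2), b=3^-2·(≡2) mod 3; (2|3)=-1, (2|3)=-1; (−1)^{-2·-2·1}·(-1)^-2·(-1)^-2 = +1.
v=5: a=5^10·(≡3), b=5^5·(≡2) mod 5; (3|5)=-1, (2|5)=-1; (−1)^{10·5·2}·(-1)^5·(-1)^10 = -1.
v=7: a=7^3·(≡3), b=7^3·(≡5) mod 7; (3|7)=-1, (5|7)=-1; (−1)^{3·3·3}·(-1)^3·(-1)^3 = -1.
v=11: a=11^-1·(≡5), b=11^-3·(≡7) mod 11; (5|11)=+1, (7|11)=-1; (−1)^{-1·-3·5}·(+1)^-3·(-1)^-1 = +1.
v=17: a=17^1·(≡16), b=17^1·(≡14) mod 17; (16|17)=+1, (14|17)=-1; (−1)^{1·1·8}·(+1)^1·(-1)^1 = -1.
v=∞: -17017 < 0 and 85085 > 0  ⇒  (a,b)_∞ = +1.
v=2: v_2(a)=-2, v_2(b)=6; units ≡ 7, 5 (mod 8); ε·ε+αω+βω = 1·0+-2·1+6·0 ≡ 0  ⇒  (a,b)_2 = +1.
v=37: a=37^-2·(≡3), b=37^-2·(≡29) mod 37; (3|37)=+1, (29|37)=-1; (−1)^{-2·-2·18}·(+1)^-2·(-1)^-2 = +1.
(-17017, 85085 / ℚ) ramifies at {5, 7, 13, 17}: a division algebra.

[5, 7, 13, 17]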